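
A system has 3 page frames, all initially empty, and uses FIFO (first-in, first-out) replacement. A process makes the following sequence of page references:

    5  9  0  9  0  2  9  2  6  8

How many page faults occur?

6

5 -> miss, frames [5]
9 -> miss, frames [5, 9]
0 -> miss, frames [5, 9, 0]
9 -> hit
0 -> hit
2 -> miss, evict 5, frames [9, 0, 2]
9 -> hit
2 -> hit
6 -> miss, evict 9, frames [0, 2, 6]
8 -> miss, evict 0, frames [2, 6, 8]
Page faults: 6.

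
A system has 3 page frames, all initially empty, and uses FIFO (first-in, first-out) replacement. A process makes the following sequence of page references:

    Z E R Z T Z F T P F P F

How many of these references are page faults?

7

Z: miss, frames {Z}
E: miss, frames {Z,E}
R: miss, frames {Z,E,R}
Z: hit
T: miss, evict Z, frames {E,R,T}
Z: miss, evict E, frames {R,T,Z}
F: miss, evict R, frames {T,Z,F}
T: hit
P: miss, evict T, frames {Z,F,P}
F: hit
P: hit
F: hit
Page faults: 7.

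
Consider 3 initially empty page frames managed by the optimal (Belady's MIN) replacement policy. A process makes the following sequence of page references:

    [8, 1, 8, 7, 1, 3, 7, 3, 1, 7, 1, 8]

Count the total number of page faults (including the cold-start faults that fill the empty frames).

8: miss, frames {8}
1: miss, frames {8,1}
8: hit
7: miss, frames {8,1,7}
1: hit
3: miss, evict 8, frames {1,7,3}
7: hit
3: hit
1: hit
7: hit
1: hit
8: miss, evict 3, frames {1,7,8}
Page faults: 5.

5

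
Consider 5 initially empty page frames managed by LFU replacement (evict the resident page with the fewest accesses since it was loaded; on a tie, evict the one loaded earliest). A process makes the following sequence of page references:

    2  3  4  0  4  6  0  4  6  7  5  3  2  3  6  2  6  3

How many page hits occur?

2 -> fault, frames (2)
3 -> fault, frames (2 3)
4 -> fault, frames (2 3 4)
0 -> fault, frames (2 3 4 0)
4 -> hit
6 -> fault, frames (2 3 4 0 6)
0 -> hit
4 -> hit
6 -> hit
7 -> fault, evict 2, frames (3 4 0 6 7)
5 -> fault, evict 3, frames (4 0 6 7 5)
3 -> fault, evict 7, frames (4 0 6 5 3)
2 -> fault, evict 5, frames (4 0 6 3 2)
3 -> hit
6 -> hit
2 -> hit
6 -> hit
3 -> hit
Hits: 9.

9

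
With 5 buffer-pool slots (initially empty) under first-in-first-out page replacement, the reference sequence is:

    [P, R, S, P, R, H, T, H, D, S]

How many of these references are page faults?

6

P -> fault, frames [P]
R -> fault, frames [P, R]
S -> fault, frames [P, R, S]
P -> hit
R -> hit
H -> fault, frames [P, R, S, H]
T -> fault, frames [P, R, S, H, T]
H -> hit
D -> fault, evict P, frames [R, S, H, T, D]
S -> hit
Page faults: 6.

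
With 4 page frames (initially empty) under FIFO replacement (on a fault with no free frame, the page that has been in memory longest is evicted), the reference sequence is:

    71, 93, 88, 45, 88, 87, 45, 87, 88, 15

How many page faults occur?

71 -> miss, frames {71}
93 -> miss, frames {71,93}
88 -> miss, frames {71,93,88}
45 -> miss, frames {71,93,88,45}
88 -> hit
87 -> miss, evict 71, frames {93,88,45,87}
45 -> hit
87 -> hit
88 -> hit
15 -> miss, evict 93, frames {88,45,87,15}
Page faults: 6.

6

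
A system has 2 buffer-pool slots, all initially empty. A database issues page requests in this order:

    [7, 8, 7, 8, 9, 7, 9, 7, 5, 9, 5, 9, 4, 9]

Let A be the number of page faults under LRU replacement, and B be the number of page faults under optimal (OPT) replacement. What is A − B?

2

Under LRU: F F . . F F . . F F . . F . → 7 faults.
Under OPT: F F . . F . . . F . . . F . → 5 faults.
A − B = 7 − 5 = 2.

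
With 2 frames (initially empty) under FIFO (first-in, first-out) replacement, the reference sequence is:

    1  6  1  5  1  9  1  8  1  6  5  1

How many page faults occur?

1 -> miss, frames [1]
6 -> miss, frames [1, 6]
1 -> hit
5 -> miss, evict 1, frames [6, 5]
1 -> miss, evict 6, frames [5, 1]
9 -> miss, evict 5, frames [1, 9]
1 -> hit
8 -> miss, evict 1, frames [9, 8]
1 -> miss, evict 9, frames [8, 1]
6 -> miss, evict 8, frames [1, 6]
5 -> miss, evict 1, frames [6, 5]
1 -> miss, evict 6, frames [5, 1]
Page faults: 10.

10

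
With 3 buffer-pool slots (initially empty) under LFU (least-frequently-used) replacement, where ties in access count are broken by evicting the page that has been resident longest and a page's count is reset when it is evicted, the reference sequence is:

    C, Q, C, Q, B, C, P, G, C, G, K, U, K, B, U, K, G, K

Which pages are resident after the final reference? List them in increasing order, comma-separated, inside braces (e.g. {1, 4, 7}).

C -> fault, frames [C]
Q -> fault, frames [C, Q]
C -> hit
Q -> hit
B -> fault, frames [C, Q, B]
C -> hit
P -> fault, evict B, frames [C, Q, P]
G -> fault, evict P, frames [C, Q, G]
C -> hit
G -> hit
K -> fault, evict Q, frames [C, G, K]
U -> fault, evict K, frames [C, G, U]
K -> fault, evict U, frames [C, G, K]
B -> fault, evict K, frames [C, G, B]
U -> fault, evict B, frames [C, G, U]
K -> fault, evict U, frames [C, G, K]
G -> hit
K -> hit

{C, G, K}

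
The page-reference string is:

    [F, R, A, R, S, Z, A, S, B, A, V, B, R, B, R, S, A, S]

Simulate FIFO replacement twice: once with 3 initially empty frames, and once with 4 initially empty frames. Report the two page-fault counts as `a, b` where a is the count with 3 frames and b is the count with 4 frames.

12, 10

3 frames: F F F . F F . . F F F . F F . F F . → 12 faults.
4 frames: F F F . F F . . F . F . F . . F F . → 10 faults.
10 < 12: adding a frame reduced faults, as is typical.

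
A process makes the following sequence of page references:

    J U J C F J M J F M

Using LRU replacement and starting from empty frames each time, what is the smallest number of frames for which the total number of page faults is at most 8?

f=1: 10 faults
f=2: 8 faults
f=3: 5 faults
f=4: 5 faults
f=5: 5 faults
Smallest f with faults ≤ 8 is 2.

2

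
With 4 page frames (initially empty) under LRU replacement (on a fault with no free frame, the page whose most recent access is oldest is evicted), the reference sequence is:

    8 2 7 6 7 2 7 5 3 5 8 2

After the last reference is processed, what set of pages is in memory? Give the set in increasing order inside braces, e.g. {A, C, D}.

{2, 3, 5, 8}

8 → fault, frames {8}
2 → fault, frames {8,2}
7 → fault, frames {8,2,7}
6 → fault, frames {8,2,7,6}
7 → hit
2 → hit
7 → hit
5 → fault, evict 8, frames {6,2,7,5}
3 → fault, evict 6, frames {2,7,5,3}
5 → hit
8 → fault, evict 2, frames {7,3,5,8}
2 → fault, evict 7, frames {3,5,8,2}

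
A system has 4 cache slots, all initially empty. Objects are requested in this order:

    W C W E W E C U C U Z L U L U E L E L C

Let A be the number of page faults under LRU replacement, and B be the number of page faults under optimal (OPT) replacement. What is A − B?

Under LRU: F F . F . . . F . . F F . . . F . . . F → 8 faults.
Under OPT: F F . F . . . F . . F F . . . . . . . . → 6 faults.
A − B = 8 − 6 = 2.

2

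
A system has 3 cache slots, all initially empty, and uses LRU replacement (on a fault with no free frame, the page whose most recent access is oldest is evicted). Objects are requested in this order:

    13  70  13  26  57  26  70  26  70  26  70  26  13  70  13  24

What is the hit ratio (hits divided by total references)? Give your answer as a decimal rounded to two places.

0.56

13 → miss, frames (13)
70 → miss, frames (13 70)
13 → hit
26 → miss, frames (70 13 26)
57 → miss, evict 70, frames (13 26 57)
26 → hit
70 → miss, evict 13, frames (57 26 70)
26 → hit
70 → hit
26 → hit
70 → hit
26 → hit
13 → miss, evict 57, frames (70 26 13)
70 → hit
13 → hit
24 → miss, evict 26, frames (70 13 24)
Hits: 9 of 16 references → 9/16 = 0.5625.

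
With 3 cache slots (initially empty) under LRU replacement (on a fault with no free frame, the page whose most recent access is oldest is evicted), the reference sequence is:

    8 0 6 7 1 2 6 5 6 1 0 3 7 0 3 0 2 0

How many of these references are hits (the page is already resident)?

8: fault, frames {8}
0: fault, frames {8,0}
6: fault, frames {8,0,6}
7: fault, evict 8, frames {0,6,7}
1: fault, evict 0, frames {6,7,1}
2: fault, evict 6, frames {7,1,2}
6: fault, evict 7, frames {1,2,6}
5: fault, evict 1, frames {2,6,5}
6: hit
1: fault, evict 2, frames {5,6,1}
0: fault, evict 5, frames {6,1,0}
3: fault, evict 6, frames {1,0,3}
7: fault, evict 1, frames {0,3,7}
0: hit
3: hit
0: hit
2: fault, evict 7, frames {3,0,2}
0: hit
Hits: 5.

5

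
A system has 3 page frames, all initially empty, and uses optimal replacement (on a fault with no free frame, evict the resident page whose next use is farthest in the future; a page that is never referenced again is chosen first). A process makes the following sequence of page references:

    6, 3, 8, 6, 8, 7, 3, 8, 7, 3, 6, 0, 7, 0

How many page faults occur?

6 → fault, frames [6]
3 → fault, frames [6, 3]
8 → fault, frames [6, 3, 8]
6 → hit
8 → hit
7 → fault, evict 6, frames [3, 8, 7]
3 → hit
8 → hit
7 → hit
3 → hit
6 → fault, evict 8, frames [3, 7, 6]
0 → fault, evict 6, frames [3, 7, 0]
7 → hit
0 → hit
Page faults: 6.

6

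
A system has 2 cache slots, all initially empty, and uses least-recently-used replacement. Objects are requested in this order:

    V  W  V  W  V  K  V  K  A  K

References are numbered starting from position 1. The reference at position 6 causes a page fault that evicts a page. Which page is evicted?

W

pos 1: V -> miss, frames [V]
pos 2: W -> miss, frames [V, W]
pos 3: V -> hit
pos 4: W -> hit
pos 5: V -> hit
pos 6: K -> miss, evict W, frames [V, K]
At position 6, page W is evicted.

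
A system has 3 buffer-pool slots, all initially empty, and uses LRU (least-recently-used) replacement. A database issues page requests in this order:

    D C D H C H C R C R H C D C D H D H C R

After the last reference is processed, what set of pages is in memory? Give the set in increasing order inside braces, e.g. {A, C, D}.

{C, H, R}

D → miss, frames (D)
C → miss, frames (D C)
D → hit
H → miss, frames (C D H)
C → hit
H → hit
C → hit
R → miss, evict D, frames (H C R)
C → hit
R → hit
H → hit
C → hit
D → miss, evict R, frames (H C D)
C → hit
D → hit
H → hit
D → hit
H → hit
C → hit
R → miss, evict D, frames (H C R)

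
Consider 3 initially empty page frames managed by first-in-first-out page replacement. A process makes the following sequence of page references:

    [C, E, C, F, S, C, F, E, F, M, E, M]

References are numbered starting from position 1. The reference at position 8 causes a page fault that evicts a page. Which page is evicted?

pos 1: C -> fault, frames [C]
pos 2: E -> fault, frames [C, E]
pos 3: C -> hit
pos 4: F -> fault, frames [C, E, F]
pos 5: S -> fault, evict C, frames [E, F, S]
pos 6: C -> fault, evict E, frames [F, S, C]
pos 7: F -> hit
pos 8: E -> fault, evict F, frames [S, C, E]
At position 8, page F is evicted.

F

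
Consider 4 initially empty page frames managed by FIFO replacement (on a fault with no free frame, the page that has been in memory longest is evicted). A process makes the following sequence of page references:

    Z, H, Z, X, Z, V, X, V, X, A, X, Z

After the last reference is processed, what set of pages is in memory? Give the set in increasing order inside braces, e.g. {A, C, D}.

Z → fault, frames [Z]
H → fault, frames [Z, H]
Z → hit
X → fault, frames [Z, H, X]
Z → hit
V → fault, frames [Z, H, X, V]
X → hit
V → hit
X → hit
A → fault, evict Z, frames [H, X, V, A]
X → hit
Z → fault, evict H, frames [X, V, A, Z]

{A, V, X, Z}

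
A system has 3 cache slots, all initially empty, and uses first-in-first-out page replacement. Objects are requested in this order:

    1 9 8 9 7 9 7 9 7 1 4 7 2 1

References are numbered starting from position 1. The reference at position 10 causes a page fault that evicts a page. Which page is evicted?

pos 1: 1 → miss, frames {1}
pos 2: 9 → miss, frames {1,9}
pos 3: 8 → miss, frames {1,9,8}
pos 4: 9 → hit
pos 5: 7 → miss, evict 1, frames {9,8,7}
pos 6: 9 → hit
pos 7: 7 → hit
pos 8: 9 → hit
pos 9: 7 → hit
pos 10: 1 → miss, evict 9, frames {8,7,1}
At position 10, page 9 is evicted.

9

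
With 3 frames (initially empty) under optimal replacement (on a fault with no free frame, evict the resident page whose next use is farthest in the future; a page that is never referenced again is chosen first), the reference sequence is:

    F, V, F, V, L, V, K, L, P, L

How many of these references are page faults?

F -> fault, frames [F]
V -> fault, frames [F, V]
F -> hit
V -> hit
L -> fault, frames [F, V, L]
V -> hit
K -> fault, evict V, frames [F, L, K]
L -> hit
P -> fault, evict K, frames [F, L, P]
L -> hit
Page faults: 5.

5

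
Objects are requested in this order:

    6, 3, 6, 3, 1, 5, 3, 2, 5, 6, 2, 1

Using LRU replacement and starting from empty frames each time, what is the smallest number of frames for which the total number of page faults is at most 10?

f=1: 12 faults
f=2: 10 faults
f=3: 7 faults
f=4: 7 faults
f=5: 5 faults
Smallest f with faults ≤ 10 is 2.

2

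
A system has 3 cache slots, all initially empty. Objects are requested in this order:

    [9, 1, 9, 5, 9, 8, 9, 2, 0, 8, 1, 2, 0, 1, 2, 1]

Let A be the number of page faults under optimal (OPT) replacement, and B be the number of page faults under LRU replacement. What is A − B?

Under OPT: F F . F . F . F F . . F . . . . → 7 faults.
Under LRU: F F . F . F . F F F F F F . . . → 10 faults.
A − B = 7 − 10 = -3.

-3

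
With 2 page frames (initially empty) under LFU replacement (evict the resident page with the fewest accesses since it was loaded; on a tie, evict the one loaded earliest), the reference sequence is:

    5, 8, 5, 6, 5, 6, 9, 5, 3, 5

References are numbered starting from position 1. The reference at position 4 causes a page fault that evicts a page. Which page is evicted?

8

pos 1: 5 → fault, frames {5}
pos 2: 8 → fault, frames {5,8}
pos 3: 5 → hit
pos 4: 6 → fault, evict 8, frames {5,6}
At position 4, page 8 is evicted.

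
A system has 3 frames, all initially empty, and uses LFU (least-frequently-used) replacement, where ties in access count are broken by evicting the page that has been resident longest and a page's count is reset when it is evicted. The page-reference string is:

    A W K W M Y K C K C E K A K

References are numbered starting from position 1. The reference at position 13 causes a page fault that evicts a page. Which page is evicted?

pos 1: A -> fault, frames {A}
pos 2: W -> fault, frames {A,W}
pos 3: K -> fault, frames {A,W,K}
pos 4: W -> hit
pos 5: M -> fault, evict A, frames {W,K,M}
pos 6: Y -> fault, evict K, frames {W,M,Y}
pos 7: K -> fault, evict M, frames {W,Y,K}
pos 8: C -> fault, evict Y, frames {W,K,C}
pos 9: K -> hit
pos 10: C -> hit
pos 11: E -> fault, evict W, frames {K,C,E}
pos 12: K -> hit
pos 13: A -> fault, evict E, frames {K,C,A}
At position 13, page E is evicted.

E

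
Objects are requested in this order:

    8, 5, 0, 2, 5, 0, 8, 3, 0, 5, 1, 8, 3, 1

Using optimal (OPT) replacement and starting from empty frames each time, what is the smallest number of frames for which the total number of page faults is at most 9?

f=1: 14 faults
f=2: 11 faults
f=3: 8 faults
f=4: 6 faults
f=5: 6 faults
f=6: 6 faults
Smallest f with faults ≤ 9 is 3.

3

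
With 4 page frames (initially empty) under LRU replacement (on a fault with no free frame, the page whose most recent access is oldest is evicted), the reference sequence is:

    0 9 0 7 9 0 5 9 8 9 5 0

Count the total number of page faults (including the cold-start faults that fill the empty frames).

5

0 -> fault, frames (0)
9 -> fault, frames (0 9)
0 -> hit
7 -> fault, frames (9 0 7)
9 -> hit
0 -> hit
5 -> fault, frames (7 9 0 5)
9 -> hit
8 -> fault, evict 7, frames (0 5 9 8)
9 -> hit
5 -> hit
0 -> hit
Page faults: 5.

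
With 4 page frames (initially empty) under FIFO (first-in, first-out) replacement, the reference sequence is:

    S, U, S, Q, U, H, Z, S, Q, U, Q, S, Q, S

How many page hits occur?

S: miss, frames [S]
U: miss, frames [S, U]
S: hit
Q: miss, frames [S, U, Q]
U: hit
H: miss, frames [S, U, Q, H]
Z: miss, evict S, frames [U, Q, H, Z]
S: miss, evict U, frames [Q, H, Z, S]
Q: hit
U: miss, evict Q, frames [H, Z, S, U]
Q: miss, evict H, frames [Z, S, U, Q]
S: hit
Q: hit
S: hit
Hits: 6.

6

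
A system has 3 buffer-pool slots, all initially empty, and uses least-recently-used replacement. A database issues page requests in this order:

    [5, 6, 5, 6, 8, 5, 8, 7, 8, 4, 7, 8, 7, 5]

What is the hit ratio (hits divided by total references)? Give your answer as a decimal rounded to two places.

5: miss, frames (5)
6: miss, frames (5 6)
5: hit
6: hit
8: miss, frames (5 6 8)
5: hit
8: hit
7: miss, evict 6, frames (5 8 7)
8: hit
4: miss, evict 5, frames (7 8 4)
7: hit
8: hit
7: hit
5: miss, evict 4, frames (8 7 5)
Hits: 8 of 14 references → 8/14 = 0.5714.

0.57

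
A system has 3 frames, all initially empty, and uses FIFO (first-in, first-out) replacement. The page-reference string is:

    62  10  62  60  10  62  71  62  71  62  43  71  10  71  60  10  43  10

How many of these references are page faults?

62 -> fault, frames [62]
10 -> fault, frames [62, 10]
62 -> hit
60 -> fault, frames [62, 10, 60]
10 -> hit
62 -> hit
71 -> fault, evict 62, frames [10, 60, 71]
62 -> fault, evict 10, frames [60, 71, 62]
71 -> hit
62 -> hit
43 -> fault, evict 60, frames [71, 62, 43]
71 -> hit
10 -> fault, evict 71, frames [62, 43, 10]
71 -> fault, evict 62, frames [43, 10, 71]
60 -> fault, evict 43, frames [10, 71, 60]
10 -> hit
43 -> fault, evict 10, frames [71, 60, 43]
10 -> fault, evict 71, frames [60, 43, 10]
Page faults: 11.

11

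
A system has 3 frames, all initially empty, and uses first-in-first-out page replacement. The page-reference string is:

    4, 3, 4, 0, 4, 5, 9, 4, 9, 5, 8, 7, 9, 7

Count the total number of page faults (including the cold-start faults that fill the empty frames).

4 -> fault, frames (4)
3 -> fault, frames (4 3)
4 -> hit
0 -> fault, frames (4 3 0)
4 -> hit
5 -> fault, evict 4, frames (3 0 5)
9 -> fault, evict 3, frames (0 5 9)
4 -> fault, evict 0, frames (5 9 4)
9 -> hit
5 -> hit
8 -> fault, evict 5, frames (9 4 8)
7 -> fault, evict 9, frames (4 8 7)
9 -> fault, evict 4, frames (8 7 9)
7 -> hit
Page faults: 9.

9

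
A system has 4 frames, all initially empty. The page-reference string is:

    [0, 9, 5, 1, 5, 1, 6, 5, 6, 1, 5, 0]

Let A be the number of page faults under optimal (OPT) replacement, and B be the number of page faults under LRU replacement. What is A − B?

Under OPT: F F F F . . F . . . . . → 5 faults.
Under LRU: F F F F . . F . . . . F → 6 faults.
A − B = 5 − 6 = -1.

-1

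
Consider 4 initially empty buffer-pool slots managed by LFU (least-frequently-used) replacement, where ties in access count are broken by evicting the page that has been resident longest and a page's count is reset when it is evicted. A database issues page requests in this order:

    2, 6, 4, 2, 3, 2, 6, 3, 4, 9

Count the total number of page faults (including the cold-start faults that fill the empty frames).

5

2 → fault, frames (2)
6 → fault, frames (2 6)
4 → fault, frames (2 6 4)
2 → hit
3 → fault, frames (2 6 4 3)
2 → hit
6 → hit
3 → hit
4 → hit
9 → fault, evict 6, frames (2 4 3 9)
Page faults: 5.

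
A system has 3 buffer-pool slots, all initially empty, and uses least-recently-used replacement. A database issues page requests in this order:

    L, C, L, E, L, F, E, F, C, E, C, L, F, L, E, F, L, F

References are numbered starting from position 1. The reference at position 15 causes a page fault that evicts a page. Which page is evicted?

C

pos 1: L -> fault, frames {L}
pos 2: C -> fault, frames {L,C}
pos 3: L -> hit
pos 4: E -> fault, frames {C,L,E}
pos 5: L -> hit
pos 6: F -> fault, evict C, frames {E,L,F}
pos 7: E -> hit
pos 8: F -> hit
pos 9: C -> fault, evict L, frames {E,F,C}
pos 10: E -> hit
pos 11: C -> hit
pos 12: L -> fault, evict F, frames {E,C,L}
pos 13: F -> fault, evict E, frames {C,L,F}
pos 14: L -> hit
pos 15: E -> fault, evict C, frames {F,L,E}
At position 15, page C is evicted.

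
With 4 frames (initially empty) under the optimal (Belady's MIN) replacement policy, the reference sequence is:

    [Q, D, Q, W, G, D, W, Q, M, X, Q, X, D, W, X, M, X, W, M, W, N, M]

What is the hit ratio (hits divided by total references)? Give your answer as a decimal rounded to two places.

0.64

Q → miss, frames [Q]
D → miss, frames [Q, D]
Q → hit
W → miss, frames [Q, D, W]
G → miss, frames [Q, D, W, G]
D → hit
W → hit
Q → hit
M → miss, evict G, frames [Q, D, W, M]
X → miss, evict M, frames [Q, D, W, X]
Q → hit
X → hit
D → hit
W → hit
X → hit
M → miss, evict D, frames [Q, W, X, M]
X → hit
W → hit
M → hit
W → hit
N → miss, evict X, frames [Q, W, M, N]
M → hit
Hits: 14 of 22 references → 14/22 = 0.6364.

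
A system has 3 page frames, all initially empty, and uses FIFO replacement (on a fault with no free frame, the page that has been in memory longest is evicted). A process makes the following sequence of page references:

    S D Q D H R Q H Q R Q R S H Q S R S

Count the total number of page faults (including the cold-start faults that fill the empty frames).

S -> miss, frames {S}
D -> miss, frames {S,D}
Q -> miss, frames {S,D,Q}
D -> hit
H -> miss, evict S, frames {D,Q,H}
R -> miss, evict D, frames {Q,H,R}
Q -> hit
H -> hit
Q -> hit
R -> hit
Q -> hit
R -> hit
S -> miss, evict Q, frames {H,R,S}
H -> hit
Q -> miss, evict H, frames {R,S,Q}
S -> hit
R -> hit
S -> hit
Page faults: 7.

7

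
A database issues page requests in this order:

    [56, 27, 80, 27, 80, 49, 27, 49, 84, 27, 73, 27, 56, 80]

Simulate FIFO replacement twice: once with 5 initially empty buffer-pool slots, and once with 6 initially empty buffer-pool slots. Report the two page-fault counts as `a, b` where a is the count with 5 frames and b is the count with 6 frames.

7, 6

5 frames: F F F . . F . . F . F . F . → 7 faults.
6 frames: F F F . . F . . F . F . . . → 6 faults.
6 < 7: adding a frame reduced faults, as is typical.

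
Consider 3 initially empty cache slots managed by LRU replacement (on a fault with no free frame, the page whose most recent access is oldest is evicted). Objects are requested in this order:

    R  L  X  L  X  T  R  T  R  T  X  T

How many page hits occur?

R → fault, frames (R)
L → fault, frames (R L)
X → fault, frames (R L X)
L → hit
X → hit
T → fault, evict R, frames (L X T)
R → fault, evict L, frames (X T R)
T → hit
R → hit
T → hit
X → hit
T → hit
Hits: 7.

7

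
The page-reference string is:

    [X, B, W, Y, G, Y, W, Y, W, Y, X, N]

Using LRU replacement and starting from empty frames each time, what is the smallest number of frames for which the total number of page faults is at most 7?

f=1: 12 faults
f=2: 8 faults
f=3: 7 faults
f=4: 7 faults
f=5: 6 faults
f=6: 6 faults
Smallest f with faults ≤ 7 is 3.

3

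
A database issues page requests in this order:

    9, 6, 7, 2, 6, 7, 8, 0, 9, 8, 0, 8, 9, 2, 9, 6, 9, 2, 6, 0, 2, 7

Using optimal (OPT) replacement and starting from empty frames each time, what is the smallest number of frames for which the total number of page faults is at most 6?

6

f=1: 22 faults
f=2: 15 faults
f=3: 11 faults
f=4: 8 faults
f=5: 7 faults
f=6: 6 faults
Smallest f with faults ≤ 6 is 6.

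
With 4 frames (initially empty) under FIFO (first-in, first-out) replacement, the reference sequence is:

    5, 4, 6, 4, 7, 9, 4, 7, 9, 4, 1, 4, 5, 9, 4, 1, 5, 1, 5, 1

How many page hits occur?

5 → miss, frames {5}
4 → miss, frames {5,4}
6 → miss, frames {5,4,6}
4 → hit
7 → miss, frames {5,4,6,7}
9 → miss, evict 5, frames {4,6,7,9}
4 → hit
7 → hit
9 → hit
4 → hit
1 → miss, evict 4, frames {6,7,9,1}
4 → miss, evict 6, frames {7,9,1,4}
5 → miss, evict 7, frames {9,1,4,5}
9 → hit
4 → hit
1 → hit
5 → hit
1 → hit
5 → hit
1 → hit
Hits: 12.

12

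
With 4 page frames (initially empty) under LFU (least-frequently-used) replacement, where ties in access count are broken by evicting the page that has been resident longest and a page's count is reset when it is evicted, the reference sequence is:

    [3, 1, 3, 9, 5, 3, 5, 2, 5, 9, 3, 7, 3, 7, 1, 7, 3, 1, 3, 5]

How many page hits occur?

3: miss, frames (3)
1: miss, frames (3 1)
3: hit
9: miss, frames (3 1 9)
5: miss, frames (3 1 9 5)
3: hit
5: hit
2: miss, evict 1, frames (3 9 5 2)
5: hit
9: hit
3: hit
7: miss, evict 2, frames (3 9 5 7)
3: hit
7: hit
1: miss, evict 9, frames (3 5 7 1)
7: hit
3: hit
1: hit
3: hit
5: hit
Hits: 13.

13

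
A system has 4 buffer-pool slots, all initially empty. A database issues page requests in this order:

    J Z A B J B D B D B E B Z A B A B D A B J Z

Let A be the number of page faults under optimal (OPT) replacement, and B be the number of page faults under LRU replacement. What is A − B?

Under OPT: F F F F . . F . . . F . . . . . . F . . F . → 8 faults.
Under LRU: F F F F . . F . . . F . F F . . . F . . F F → 11 faults.
A − B = 8 − 11 = -3.

-3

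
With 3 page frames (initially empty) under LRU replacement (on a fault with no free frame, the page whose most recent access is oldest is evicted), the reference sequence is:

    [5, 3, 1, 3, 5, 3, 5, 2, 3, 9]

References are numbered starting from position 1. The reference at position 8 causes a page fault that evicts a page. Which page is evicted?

pos 1: 5 -> fault, frames (5)
pos 2: 3 -> fault, frames (5 3)
pos 3: 1 -> fault, frames (5 3 1)
pos 4: 3 -> hit
pos 5: 5 -> hit
pos 6: 3 -> hit
pos 7: 5 -> hit
pos 8: 2 -> fault, evict 1, frames (3 5 2)
At position 8, page 1 is evicted.

1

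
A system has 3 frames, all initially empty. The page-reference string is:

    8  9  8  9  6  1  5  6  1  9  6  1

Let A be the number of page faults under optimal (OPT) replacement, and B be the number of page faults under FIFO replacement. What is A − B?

-2

Under OPT: F F . . F F F . . F . . → 6 faults.
Under FIFO: F F . . F F F . . F F F → 8 faults.
A − B = 6 − 8 = -2.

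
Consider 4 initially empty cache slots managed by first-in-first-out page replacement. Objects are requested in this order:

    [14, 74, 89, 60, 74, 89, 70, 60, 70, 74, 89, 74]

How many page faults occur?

14: miss, frames [14]
74: miss, frames [14, 74]
89: miss, frames [14, 74, 89]
60: miss, frames [14, 74, 89, 60]
74: hit
89: hit
70: miss, evict 14, frames [74, 89, 60, 70]
60: hit
70: hit
74: hit
89: hit
74: hit
Page faults: 5.

5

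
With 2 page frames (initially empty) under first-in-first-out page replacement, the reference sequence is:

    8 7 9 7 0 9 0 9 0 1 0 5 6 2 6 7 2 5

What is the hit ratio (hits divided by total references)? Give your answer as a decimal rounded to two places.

0.44

8 → miss, frames [8]
7 → miss, frames [8, 7]
9 → miss, evict 8, frames [7, 9]
7 → hit
0 → miss, evict 7, frames [9, 0]
9 → hit
0 → hit
9 → hit
0 → hit
1 → miss, evict 9, frames [0, 1]
0 → hit
5 → miss, evict 0, frames [1, 5]
6 → miss, evict 1, frames [5, 6]
2 → miss, evict 5, frames [6, 2]
6 → hit
7 → miss, evict 6, frames [2, 7]
2 → hit
5 → miss, evict 2, frames [7, 5]
Hits: 8 of 18 references → 8/18 = 0.4444.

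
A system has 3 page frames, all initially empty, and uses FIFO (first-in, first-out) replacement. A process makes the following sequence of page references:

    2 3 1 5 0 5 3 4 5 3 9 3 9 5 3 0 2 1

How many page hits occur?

5

2 → miss, frames (2)
3 → miss, frames (2 3)
1 → miss, frames (2 3 1)
5 → miss, evict 2, frames (3 1 5)
0 → miss, evict 3, frames (1 5 0)
5 → hit
3 → miss, evict 1, frames (5 0 3)
4 → miss, evict 5, frames (0 3 4)
5 → miss, evict 0, frames (3 4 5)
3 → hit
9 → miss, evict 3, frames (4 5 9)
3 → miss, evict 4, frames (5 9 3)
9 → hit
5 → hit
3 → hit
0 → miss, evict 5, frames (9 3 0)
2 → miss, evict 9, frames (3 0 2)
1 → miss, evict 3, frames (0 2 1)
Hits: 5.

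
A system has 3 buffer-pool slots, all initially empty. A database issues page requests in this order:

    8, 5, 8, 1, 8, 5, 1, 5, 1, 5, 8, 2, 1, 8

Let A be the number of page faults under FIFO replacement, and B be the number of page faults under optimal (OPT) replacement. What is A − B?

Under FIFO: F F . F . . . . . . . F . F → 5 faults.
Under OPT: F F . F . . . . . . . F . . → 4 faults.
A − B = 5 − 4 = 1.

1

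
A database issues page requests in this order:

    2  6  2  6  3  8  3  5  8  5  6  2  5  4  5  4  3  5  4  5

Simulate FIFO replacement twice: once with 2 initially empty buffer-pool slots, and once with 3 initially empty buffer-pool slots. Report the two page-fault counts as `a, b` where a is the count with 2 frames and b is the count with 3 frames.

2 frames: F F . . F F . F . . F F F F . . F F F . → 12 faults.
3 frames: F F . . F F . F . . F F . F F . F . . . → 10 faults.
10 < 12: adding a frame reduced faults, as is typical.

12, 10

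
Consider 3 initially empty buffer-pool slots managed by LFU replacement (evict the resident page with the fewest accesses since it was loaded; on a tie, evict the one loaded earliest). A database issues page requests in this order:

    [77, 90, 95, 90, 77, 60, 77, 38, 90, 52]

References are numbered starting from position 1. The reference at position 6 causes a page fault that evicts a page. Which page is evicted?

95

pos 1: 77: miss, frames {77}
pos 2: 90: miss, frames {77,90}
pos 3: 95: miss, frames {77,90,95}
pos 4: 90: hit
pos 5: 77: hit
pos 6: 60: miss, evict 95, frames {77,90,60}
At position 6, page 95 is evicted.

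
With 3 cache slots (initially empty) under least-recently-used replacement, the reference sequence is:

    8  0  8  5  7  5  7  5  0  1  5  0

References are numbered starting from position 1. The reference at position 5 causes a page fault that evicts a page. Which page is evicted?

pos 1: 8: fault, frames (8)
pos 2: 0: fault, frames (8 0)
pos 3: 8: hit
pos 4: 5: fault, frames (0 8 5)
pos 5: 7: fault, evict 0, frames (8 5 7)
At position 5, page 0 is evicted.

0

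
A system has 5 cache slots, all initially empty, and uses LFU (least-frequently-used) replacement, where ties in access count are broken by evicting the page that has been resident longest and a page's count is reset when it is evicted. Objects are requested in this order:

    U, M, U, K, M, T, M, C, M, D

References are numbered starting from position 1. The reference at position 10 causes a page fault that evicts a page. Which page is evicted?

pos 1: U -> fault, frames (U)
pos 2: M -> fault, frames (U M)
pos 3: U -> hit
pos 4: K -> fault, frames (U M K)
pos 5: M -> hit
pos 6: T -> fault, frames (U M K T)
pos 7: M -> hit
pos 8: C -> fault, frames (U M K T C)
pos 9: M -> hit
pos 10: D -> fault, evict K, frames (U M T C D)
At position 10, page K is evicted.

K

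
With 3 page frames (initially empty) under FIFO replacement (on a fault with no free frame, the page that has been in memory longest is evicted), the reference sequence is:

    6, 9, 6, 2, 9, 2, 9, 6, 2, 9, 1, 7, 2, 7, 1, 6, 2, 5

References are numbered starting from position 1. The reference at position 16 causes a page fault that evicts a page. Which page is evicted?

pos 1: 6: fault, frames {6}
pos 2: 9: fault, frames {6,9}
pos 3: 6: hit
pos 4: 2: fault, frames {6,9,2}
pos 5: 9: hit
pos 6: 2: hit
pos 7: 9: hit
pos 8: 6: hit
pos 9: 2: hit
pos 10: 9: hit
pos 11: 1: fault, evict 6, frames {9,2,1}
pos 12: 7: fault, evict 9, frames {2,1,7}
pos 13: 2: hit
pos 14: 7: hit
pos 15: 1: hit
pos 16: 6: fault, evict 2, frames {1,7,6}
At position 16, page 2 is evicted.

2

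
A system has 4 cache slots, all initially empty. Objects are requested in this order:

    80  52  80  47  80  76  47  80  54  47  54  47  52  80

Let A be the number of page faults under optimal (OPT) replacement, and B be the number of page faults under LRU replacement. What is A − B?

-1

Under OPT: F F . F . F . . F . . . . . → 5 faults.
Under LRU: F F . F . F . . F . . . F . → 6 faults.
A − B = 5 − 6 = -1.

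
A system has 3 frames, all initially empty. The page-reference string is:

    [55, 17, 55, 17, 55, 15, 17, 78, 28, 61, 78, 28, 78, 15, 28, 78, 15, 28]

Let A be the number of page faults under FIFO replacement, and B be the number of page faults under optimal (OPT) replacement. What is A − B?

2

Under FIFO: F F . . . F . F F F . . . F . F . F → 9 faults.
Under OPT: F F . . . F . F F F . . . F . . . . → 7 faults.
A − B = 9 − 7 = 2.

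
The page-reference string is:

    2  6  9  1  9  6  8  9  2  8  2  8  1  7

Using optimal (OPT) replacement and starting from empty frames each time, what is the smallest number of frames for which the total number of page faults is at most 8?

3

f=1: 14 faults
f=2: 9 faults
f=3: 7 faults
f=4: 6 faults
f=5: 6 faults
f=6: 6 faults
Smallest f with faults ≤ 8 is 3.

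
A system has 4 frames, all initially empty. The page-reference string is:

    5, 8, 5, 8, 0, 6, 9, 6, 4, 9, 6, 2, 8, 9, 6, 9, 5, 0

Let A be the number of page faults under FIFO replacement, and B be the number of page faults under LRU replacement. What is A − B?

Under FIFO: F F . . F F F . F . . F F . F F F F → 12 faults.
Under LRU: F F . . F F F . F . . F F . . . F F → 10 faults.
A − B = 12 − 10 = 2.

2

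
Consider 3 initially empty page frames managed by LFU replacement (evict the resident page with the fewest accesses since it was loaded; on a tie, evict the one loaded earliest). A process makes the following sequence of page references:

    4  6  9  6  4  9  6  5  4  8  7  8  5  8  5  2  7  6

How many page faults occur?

13

4 → miss, frames {4}
6 → miss, frames {4,6}
9 → miss, frames {4,6,9}
6 → hit
4 → hit
9 → hit
6 → hit
5 → miss, evict 4, frames {6,9,5}
4 → miss, evict 5, frames {6,9,4}
8 → miss, evict 4, frames {6,9,8}
7 → miss, evict 8, frames {6,9,7}
8 → miss, evict 7, frames {6,9,8}
5 → miss, evict 8, frames {6,9,5}
8 → miss, evict 5, frames {6,9,8}
5 → miss, evict 8, frames {6,9,5}
2 → miss, evict 5, frames {6,9,2}
7 → miss, evict 2, frames {6,9,7}
6 → hit
Page faults: 13.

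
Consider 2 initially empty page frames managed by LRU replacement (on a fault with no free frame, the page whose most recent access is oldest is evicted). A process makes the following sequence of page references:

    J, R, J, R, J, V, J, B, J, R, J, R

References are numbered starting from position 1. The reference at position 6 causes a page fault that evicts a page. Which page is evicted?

pos 1: J -> fault, frames [J]
pos 2: R -> fault, frames [J, R]
pos 3: J -> hit
pos 4: R -> hit
pos 5: J -> hit
pos 6: V -> fault, evict R, frames [J, V]
At position 6, page R is evicted.

R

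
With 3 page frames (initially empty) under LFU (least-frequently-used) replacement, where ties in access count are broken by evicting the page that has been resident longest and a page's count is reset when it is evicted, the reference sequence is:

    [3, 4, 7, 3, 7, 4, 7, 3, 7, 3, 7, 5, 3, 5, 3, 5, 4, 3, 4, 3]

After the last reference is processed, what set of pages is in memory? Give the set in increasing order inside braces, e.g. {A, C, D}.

3: miss, frames [3]
4: miss, frames [3, 4]
7: miss, frames [3, 4, 7]
3: hit
7: hit
4: hit
7: hit
3: hit
7: hit
3: hit
7: hit
5: miss, evict 4, frames [3, 7, 5]
3: hit
5: hit
3: hit
5: hit
4: miss, evict 5, frames [3, 7, 4]
3: hit
4: hit
3: hit

{3, 4, 7}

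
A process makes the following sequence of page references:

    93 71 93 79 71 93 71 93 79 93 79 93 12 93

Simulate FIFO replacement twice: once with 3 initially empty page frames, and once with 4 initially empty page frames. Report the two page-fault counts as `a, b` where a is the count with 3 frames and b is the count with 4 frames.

5, 4

3 frames: F F . F . . . . . . . . F F → 5 faults.
4 frames: F F . F . . . . . . . . F . → 4 faults.
4 < 5: adding a frame reduced faults, as is typical.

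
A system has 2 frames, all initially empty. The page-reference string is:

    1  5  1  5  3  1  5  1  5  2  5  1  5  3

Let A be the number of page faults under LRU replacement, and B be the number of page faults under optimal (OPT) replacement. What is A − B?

Under LRU: F F . . F F F . . F . F . F → 8 faults.
Under OPT: F F . . F . F . . F . F . F → 7 faults.
A − B = 8 − 7 = 1.

1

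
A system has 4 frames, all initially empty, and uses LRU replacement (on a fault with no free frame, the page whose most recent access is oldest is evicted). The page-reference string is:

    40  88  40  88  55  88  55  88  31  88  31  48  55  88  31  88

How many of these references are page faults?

5

40 -> fault, frames (40)
88 -> fault, frames (40 88)
40 -> hit
88 -> hit
55 -> fault, frames (40 88 55)
88 -> hit
55 -> hit
88 -> hit
31 -> fault, frames (40 55 88 31)
88 -> hit
31 -> hit
48 -> fault, evict 40, frames (55 88 31 48)
55 -> hit
88 -> hit
31 -> hit
88 -> hit
Page faults: 5.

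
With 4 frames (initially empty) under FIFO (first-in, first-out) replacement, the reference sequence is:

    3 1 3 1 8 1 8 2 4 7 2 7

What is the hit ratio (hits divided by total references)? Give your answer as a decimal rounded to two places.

0.50

3: fault, frames {3}
1: fault, frames {3,1}
3: hit
1: hit
8: fault, frames {3,1,8}
1: hit
8: hit
2: fault, frames {3,1,8,2}
4: fault, evict 3, frames {1,8,2,4}
7: fault, evict 1, frames {8,2,4,7}
2: hit
7: hit
Hits: 6 of 12 references → 6/12 = 0.5000.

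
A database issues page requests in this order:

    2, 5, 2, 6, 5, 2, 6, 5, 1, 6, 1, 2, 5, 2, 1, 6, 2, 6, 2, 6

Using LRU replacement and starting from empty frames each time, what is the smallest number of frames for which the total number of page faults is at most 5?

f=1: 20 faults
f=2: 14 faults
f=3: 7 faults
f=4: 4 faults
Smallest f with faults ≤ 5 is 4.

4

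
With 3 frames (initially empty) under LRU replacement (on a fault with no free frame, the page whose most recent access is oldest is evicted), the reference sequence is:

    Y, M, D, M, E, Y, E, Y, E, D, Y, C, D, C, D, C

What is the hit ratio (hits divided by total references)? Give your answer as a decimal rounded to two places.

0.56

Y: miss, frames [Y]
M: miss, frames [Y, M]
D: miss, frames [Y, M, D]
M: hit
E: miss, evict Y, frames [D, M, E]
Y: miss, evict D, frames [M, E, Y]
E: hit
Y: hit
E: hit
D: miss, evict M, frames [Y, E, D]
Y: hit
C: miss, evict E, frames [D, Y, C]
D: hit
C: hit
D: hit
C: hit
Hits: 9 of 16 references → 9/16 = 0.5625.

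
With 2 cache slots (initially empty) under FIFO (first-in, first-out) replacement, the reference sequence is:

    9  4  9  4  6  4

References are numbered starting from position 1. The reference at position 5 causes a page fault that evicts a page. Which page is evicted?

9

pos 1: 9 -> miss, frames [9]
pos 2: 4 -> miss, frames [9, 4]
pos 3: 9 -> hit
pos 4: 4 -> hit
pos 5: 6 -> miss, evict 9, frames [4, 6]
At position 5, page 9 is evicted.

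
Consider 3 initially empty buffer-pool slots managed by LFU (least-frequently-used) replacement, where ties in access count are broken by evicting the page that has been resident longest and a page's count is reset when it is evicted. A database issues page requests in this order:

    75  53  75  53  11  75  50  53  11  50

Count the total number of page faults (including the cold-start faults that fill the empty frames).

75 → fault, frames [75]
53 → fault, frames [75, 53]
75 → hit
53 → hit
11 → fault, frames [75, 53, 11]
75 → hit
50 → fault, evict 11, frames [75, 53, 50]
53 → hit
11 → fault, evict 50, frames [75, 53, 11]
50 → fault, evict 11, frames [75, 53, 50]
Page faults: 6.

6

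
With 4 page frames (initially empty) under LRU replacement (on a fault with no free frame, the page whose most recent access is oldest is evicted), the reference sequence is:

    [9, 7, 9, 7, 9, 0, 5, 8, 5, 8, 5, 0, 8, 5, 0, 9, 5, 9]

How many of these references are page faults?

9: miss, frames (9)
7: miss, frames (9 7)
9: hit
7: hit
9: hit
0: miss, frames (7 9 0)
5: miss, frames (7 9 0 5)
8: miss, evict 7, frames (9 0 5 8)
5: hit
8: hit
5: hit
0: hit
8: hit
5: hit
0: hit
9: hit
5: hit
9: hit
Page faults: 5.

5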